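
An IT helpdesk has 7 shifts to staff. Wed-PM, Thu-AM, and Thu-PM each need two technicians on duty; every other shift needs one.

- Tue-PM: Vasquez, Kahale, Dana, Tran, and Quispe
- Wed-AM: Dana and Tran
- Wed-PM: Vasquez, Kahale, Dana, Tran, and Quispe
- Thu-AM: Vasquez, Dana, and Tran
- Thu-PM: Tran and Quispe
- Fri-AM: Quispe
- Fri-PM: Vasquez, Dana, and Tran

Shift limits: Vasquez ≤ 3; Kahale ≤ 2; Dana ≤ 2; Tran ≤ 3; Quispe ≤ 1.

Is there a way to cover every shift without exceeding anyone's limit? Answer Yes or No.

No

Total capacity is 11 and 10 slots are needed, so capacity alone doesn't rule it out.
Shifts {Thu-PM, Fri-AM} need 3 worker-slots in total, but the technicians available for any of those shifts (Tran and Quispe) can supply at most 2 among them. So no valid schedule exists.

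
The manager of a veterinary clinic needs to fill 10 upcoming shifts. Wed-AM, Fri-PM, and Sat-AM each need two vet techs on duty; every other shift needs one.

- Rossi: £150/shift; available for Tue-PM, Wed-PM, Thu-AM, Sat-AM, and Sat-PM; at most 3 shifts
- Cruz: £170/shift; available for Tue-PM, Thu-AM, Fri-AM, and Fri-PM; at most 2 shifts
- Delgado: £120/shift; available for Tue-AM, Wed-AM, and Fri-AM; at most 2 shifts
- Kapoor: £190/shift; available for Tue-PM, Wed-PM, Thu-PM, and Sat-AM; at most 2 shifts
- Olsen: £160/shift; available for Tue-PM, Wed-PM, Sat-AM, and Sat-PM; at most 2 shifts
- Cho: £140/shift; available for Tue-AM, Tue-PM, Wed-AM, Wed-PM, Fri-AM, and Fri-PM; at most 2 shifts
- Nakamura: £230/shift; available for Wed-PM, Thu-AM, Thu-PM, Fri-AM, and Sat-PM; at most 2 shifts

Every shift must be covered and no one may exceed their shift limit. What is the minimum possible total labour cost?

Wed-AM can only be covered by Delgado and Cho, so that assignment is forced.
Fri-PM can only be covered by Cruz and Cho, so that assignment is forced.
Picking the cheapest available vet tech for each shift independently would cost £1890, but that ignores the shift limits.
An optimal schedule: Tue-AM→Delgado, Tue-PM→Olsen, Wed-AM→Delgado+Cho, Wed-PM→Olsen, Thu-AM→Rossi, Thu-PM→Kapoor, Fri-AM→Cruz, Fri-PM→Cruz+Cho, Sat-AM→Rossi+Kapoor, Sat-PM→Rossi.
Total: 120 + 160 + 120 + 140 + 160 + 150 + 190 + 170 + 170 + 140 + 150 + 190 + 150 = £2010.

£2010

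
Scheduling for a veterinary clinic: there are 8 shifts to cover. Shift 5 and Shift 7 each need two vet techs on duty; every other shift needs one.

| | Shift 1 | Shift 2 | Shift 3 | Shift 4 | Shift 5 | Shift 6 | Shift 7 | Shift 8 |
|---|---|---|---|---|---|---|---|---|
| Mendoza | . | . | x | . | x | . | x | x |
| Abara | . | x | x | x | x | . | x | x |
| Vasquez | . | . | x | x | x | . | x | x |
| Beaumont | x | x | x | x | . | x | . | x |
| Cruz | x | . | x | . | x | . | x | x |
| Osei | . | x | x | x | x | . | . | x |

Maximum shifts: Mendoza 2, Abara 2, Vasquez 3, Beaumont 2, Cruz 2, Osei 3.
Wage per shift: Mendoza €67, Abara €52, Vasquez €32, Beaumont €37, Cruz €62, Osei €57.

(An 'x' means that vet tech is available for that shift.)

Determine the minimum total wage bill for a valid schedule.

Shift 6 can only be covered by Beaumont, so that assignment is forced.
Picking the cheapest available vet tech for each shift independently would cost €375, but that ignores the shift limits.
An optimal schedule: Shift 1→Beaumont, Shift 2→Abara, Shift 3→Osei, Shift 4→Vasquez, Shift 5→Vasquez+Osei, Shift 6→Beaumont, Shift 7→Vasquez+Abara, Shift 8→Osei.
Total: 37 + 52 + 57 + 32 + 32 + 57 + 37 + 32 + 52 + 57 = €445.

€445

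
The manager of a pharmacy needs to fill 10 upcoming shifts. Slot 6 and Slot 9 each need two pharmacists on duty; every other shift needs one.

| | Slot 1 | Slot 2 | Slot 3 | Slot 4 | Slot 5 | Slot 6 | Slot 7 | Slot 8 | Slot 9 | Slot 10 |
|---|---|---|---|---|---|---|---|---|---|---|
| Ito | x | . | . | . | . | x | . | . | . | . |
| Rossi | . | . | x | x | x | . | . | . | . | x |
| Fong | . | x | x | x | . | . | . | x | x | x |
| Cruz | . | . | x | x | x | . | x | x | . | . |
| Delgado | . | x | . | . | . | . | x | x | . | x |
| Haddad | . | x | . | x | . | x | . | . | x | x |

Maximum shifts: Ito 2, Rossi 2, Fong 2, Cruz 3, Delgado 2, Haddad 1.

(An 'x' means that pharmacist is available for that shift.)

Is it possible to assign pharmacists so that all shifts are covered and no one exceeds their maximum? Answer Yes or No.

No

Total capacity is 12 and 12 slots are needed, so capacity alone doesn't rule it out.
Shifts {Slot 6, Slot 9} need 4 worker-slots in total, but the pharmacists available for any of those shifts (Ito, Fong, and Haddad) can supply at most 3 among them. So no valid schedule exists.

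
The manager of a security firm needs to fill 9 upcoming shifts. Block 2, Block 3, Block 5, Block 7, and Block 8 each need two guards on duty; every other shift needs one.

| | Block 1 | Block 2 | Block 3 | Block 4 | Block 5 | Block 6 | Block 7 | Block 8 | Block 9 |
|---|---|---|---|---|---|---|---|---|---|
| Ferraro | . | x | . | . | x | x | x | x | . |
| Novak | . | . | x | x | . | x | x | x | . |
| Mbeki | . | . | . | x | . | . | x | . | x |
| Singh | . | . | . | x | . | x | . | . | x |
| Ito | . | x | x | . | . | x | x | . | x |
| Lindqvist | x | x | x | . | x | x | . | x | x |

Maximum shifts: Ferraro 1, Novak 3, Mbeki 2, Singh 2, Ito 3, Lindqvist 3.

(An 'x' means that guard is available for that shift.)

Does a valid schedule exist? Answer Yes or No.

Total capacity is 14 and 14 slots are needed, so capacity alone doesn't rule it out.
Shifts {Block 1, Block 2, Block 5, Block 8} need 7 worker-slots in total, but the guards available for any of those shifts (Ferraro, Novak, Ito, and Lindqvist) can supply at most 6 among them. So no valid schedule exists.

No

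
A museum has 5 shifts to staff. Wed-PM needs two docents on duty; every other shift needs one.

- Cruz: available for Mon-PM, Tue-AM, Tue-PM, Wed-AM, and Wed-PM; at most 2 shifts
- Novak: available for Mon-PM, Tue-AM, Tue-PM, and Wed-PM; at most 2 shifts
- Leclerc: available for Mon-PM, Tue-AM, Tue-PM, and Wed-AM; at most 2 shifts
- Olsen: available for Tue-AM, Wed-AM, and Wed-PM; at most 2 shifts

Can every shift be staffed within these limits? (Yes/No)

One valid schedule: Mon-PM→Cruz, Tue-AM→Novak, Tue-PM→Cruz, Wed-AM→Leclerc, Wed-PM→Novak+Olsen.
Loads: Cruz 2/2, Novak 2/2, Leclerc 1/2, Olsen 1/2 — all within limits.

Yes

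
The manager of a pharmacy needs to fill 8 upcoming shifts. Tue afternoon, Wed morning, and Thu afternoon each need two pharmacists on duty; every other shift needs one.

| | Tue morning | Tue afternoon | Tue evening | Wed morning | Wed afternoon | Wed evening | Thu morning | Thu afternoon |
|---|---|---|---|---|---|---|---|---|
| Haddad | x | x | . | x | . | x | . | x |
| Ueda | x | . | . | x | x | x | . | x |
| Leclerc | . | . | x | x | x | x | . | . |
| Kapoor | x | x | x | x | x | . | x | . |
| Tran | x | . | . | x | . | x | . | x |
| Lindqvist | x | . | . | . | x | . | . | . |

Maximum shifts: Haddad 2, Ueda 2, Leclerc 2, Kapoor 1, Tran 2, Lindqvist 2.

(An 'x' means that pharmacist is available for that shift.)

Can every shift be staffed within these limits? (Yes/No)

No

Total capacity is 11 and 11 slots are needed, so capacity alone doesn't rule it out.
Shifts {Tue afternoon, Thu morning} need 3 worker-slots in total, but the pharmacists available for any of those shifts (Haddad and Kapoor) can supply at most 2 among them. So no valid schedule exists.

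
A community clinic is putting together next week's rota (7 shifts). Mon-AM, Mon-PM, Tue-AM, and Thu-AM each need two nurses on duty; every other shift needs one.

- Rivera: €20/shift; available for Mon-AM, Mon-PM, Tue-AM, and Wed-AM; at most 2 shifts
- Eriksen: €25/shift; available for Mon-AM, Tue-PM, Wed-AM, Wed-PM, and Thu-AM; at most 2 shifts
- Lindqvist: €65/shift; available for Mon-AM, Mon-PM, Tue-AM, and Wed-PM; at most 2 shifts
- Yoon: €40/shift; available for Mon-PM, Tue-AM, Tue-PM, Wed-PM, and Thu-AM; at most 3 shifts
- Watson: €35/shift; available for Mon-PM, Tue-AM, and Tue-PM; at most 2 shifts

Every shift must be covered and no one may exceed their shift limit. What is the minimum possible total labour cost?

€410

Thu-AM can only be covered by Eriksen and Yoon, so that assignment is forced.
Picking the cheapest available nurse for each shift independently would cost €290, but that ignores the shift limits.
An optimal schedule: Mon-AM→Rivera+Eriksen, Mon-PM→Lindqvist+Watson, Tue-AM→Yoon+Watson, Tue-PM→Yoon, Wed-AM→Rivera, Wed-PM→Lindqvist, Thu-AM→Eriksen+Yoon.
Total: 20 + 25 + 65 + 35 + 40 + 35 + 40 + 20 + 65 + 25 + 40 = €410.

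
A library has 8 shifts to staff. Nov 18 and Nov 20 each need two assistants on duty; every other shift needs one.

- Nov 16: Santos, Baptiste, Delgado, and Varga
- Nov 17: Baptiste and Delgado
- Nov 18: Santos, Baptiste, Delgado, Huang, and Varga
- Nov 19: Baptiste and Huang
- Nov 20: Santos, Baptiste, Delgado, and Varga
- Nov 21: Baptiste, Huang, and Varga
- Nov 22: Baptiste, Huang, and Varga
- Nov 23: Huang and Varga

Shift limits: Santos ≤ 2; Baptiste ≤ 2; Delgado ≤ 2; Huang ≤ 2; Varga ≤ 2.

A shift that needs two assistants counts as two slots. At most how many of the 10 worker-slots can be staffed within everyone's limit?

Total capacity across all assistants is 2+2+2+2+2 = 10, and 10 slots are needed, so at most 10 can be filled.
An assignment achieving 10: Nov 16→Santos, Nov 17→Baptiste, Nov 18→Delgado+Varga, Nov 19→Baptiste, Nov 20→Santos+Delgado, Nov 21→Huang, Nov 22→Varga, Nov 23→Huang.
Loads: Santos 2/2, Baptiste 2/2, Delgado 2/2, Huang 2/2, Varga 2/2.

10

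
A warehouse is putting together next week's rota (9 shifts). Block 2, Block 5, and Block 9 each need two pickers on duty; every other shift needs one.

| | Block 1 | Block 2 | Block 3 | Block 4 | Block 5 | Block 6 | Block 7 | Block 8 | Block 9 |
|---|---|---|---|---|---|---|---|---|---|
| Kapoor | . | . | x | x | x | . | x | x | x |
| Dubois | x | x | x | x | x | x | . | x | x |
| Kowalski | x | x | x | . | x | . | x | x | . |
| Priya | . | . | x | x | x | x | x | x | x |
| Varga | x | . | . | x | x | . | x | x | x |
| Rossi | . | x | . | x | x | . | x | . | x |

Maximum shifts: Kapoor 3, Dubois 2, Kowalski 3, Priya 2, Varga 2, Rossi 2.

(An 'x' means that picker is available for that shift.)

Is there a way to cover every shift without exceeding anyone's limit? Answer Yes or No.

Yes

One valid schedule: Block 1→Dubois, Block 2→Kowalski+Rossi, Block 3→Kapoor, Block 4→Kapoor, Block 5→Kowalski+Priya, Block 6→Dubois, Block 7→Kapoor, Block 8→Kowalski, Block 9→Priya+Varga.
Loads: Kapoor 3/3, Dubois 2/2, Kowalski 3/3, Priya 2/2, Varga 1/2, Rossi 1/2 — all within limits.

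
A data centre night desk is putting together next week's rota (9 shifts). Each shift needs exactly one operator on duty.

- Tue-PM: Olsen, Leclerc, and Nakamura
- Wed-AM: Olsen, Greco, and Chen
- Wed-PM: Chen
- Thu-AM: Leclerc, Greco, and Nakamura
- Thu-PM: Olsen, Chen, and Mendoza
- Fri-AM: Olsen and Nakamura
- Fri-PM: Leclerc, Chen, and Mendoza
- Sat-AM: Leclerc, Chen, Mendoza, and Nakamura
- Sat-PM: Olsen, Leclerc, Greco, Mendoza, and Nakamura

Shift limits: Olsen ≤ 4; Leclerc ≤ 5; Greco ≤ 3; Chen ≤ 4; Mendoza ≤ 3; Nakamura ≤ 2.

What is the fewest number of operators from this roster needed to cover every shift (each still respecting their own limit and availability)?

9 slots to fill and no one can take more than 5, so at least ⌈9/5⌉ = 2 operators are needed.
No set of 2 operators can cover every shift (each such set leaves at least one shift with no one available or exceeds a cap).
Olsen, Leclerc, and Chen alone can cover everything: Tue-PM→Olsen, Wed-AM→Olsen, Wed-PM→Chen, Thu-AM→Leclerc, Thu-PM→Olsen, Fri-AM→Olsen, Fri-PM→Leclerc, Sat-AM→Leclerc, Sat-PM→Leclerc.

3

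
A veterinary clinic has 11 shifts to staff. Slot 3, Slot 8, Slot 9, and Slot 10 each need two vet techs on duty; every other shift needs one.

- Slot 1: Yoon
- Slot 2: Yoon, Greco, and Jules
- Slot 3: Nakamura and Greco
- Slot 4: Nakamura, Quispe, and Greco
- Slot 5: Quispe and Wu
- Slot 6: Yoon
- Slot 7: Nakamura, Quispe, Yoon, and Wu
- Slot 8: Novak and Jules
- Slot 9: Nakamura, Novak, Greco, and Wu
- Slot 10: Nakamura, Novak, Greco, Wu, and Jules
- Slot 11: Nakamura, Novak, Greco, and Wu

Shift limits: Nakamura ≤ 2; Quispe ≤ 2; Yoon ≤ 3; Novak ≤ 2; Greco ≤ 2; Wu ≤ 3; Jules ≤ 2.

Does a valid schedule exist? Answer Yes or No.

Yes

Slot 1 can only be covered by Yoon, so that assignment is forced.
Slot 3 can only be covered by Nakamura and Greco, so that assignment is forced.
Slot 6 can only be covered by Yoon, so that assignment is forced.
One valid schedule: Slot 1→Yoon, Slot 2→Yoon, Slot 3→Nakamura+Greco, Slot 4→Nakamura, Slot 5→Quispe, Slot 6→Yoon, Slot 7→Quispe, Slot 8→Novak+Jules, Slot 9→Greco+Wu, Slot 10→Wu+Jules, Slot 11→Novak.
Loads: Nakamura 2/2, Quispe 2/2, Yoon 3/3, Novak 2/2, Greco 2/2, Wu 2/3, Jules 2/2 — all within limits.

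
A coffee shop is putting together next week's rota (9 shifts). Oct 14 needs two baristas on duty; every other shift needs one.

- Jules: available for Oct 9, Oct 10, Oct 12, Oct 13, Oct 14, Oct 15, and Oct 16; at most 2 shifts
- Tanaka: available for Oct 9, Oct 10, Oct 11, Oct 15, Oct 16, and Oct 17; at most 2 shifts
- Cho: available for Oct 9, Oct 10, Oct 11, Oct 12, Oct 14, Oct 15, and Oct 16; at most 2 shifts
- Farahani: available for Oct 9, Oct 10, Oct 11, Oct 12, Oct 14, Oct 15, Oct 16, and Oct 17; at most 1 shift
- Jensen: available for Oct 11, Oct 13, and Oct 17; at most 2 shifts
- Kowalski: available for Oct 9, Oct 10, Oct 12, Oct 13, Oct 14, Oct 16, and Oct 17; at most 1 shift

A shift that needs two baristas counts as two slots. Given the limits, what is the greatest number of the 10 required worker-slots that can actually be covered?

10

Total capacity across all baristas is 2+2+2+1+2+1 = 10, and 10 slots are needed, so at most 10 can be filled.
An assignment achieving 10: Oct 9→Tanaka, Oct 10→Cho, Oct 11→Jensen, Oct 12→Jules, Oct 13→Jules, Oct 14→Cho+Farahani, Oct 15→Tanaka, Oct 16→Kowalski, Oct 17→Jensen.
Loads: Jules 2/2, Tanaka 2/2, Cho 2/2, Farahani 1/1, Jensen 2/2, Kowalski 1/1.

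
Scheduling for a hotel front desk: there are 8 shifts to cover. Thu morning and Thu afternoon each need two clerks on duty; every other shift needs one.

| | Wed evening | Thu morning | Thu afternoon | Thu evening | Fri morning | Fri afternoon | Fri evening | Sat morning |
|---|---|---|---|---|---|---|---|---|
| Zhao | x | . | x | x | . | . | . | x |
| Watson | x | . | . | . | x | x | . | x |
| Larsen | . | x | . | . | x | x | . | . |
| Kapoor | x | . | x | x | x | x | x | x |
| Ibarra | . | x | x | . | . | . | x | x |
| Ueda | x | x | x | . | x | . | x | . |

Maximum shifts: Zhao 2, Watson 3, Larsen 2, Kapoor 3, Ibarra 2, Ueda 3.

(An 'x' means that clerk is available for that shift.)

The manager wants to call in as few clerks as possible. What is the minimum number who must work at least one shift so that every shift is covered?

4

10 slots to fill and no one can take more than 3, so at least ⌈10/3⌉ = 4 clerks are needed.
Zhao, Watson, Larsen, and Ueda alone can cover everything: Wed evening→Watson, Thu morning→Larsen+Ueda, Thu afternoon→Zhao+Ueda, Thu evening→Zhao, Fri morning→Larsen, Fri afternoon→Watson, Fri evening→Ueda, Sat morning→Watson.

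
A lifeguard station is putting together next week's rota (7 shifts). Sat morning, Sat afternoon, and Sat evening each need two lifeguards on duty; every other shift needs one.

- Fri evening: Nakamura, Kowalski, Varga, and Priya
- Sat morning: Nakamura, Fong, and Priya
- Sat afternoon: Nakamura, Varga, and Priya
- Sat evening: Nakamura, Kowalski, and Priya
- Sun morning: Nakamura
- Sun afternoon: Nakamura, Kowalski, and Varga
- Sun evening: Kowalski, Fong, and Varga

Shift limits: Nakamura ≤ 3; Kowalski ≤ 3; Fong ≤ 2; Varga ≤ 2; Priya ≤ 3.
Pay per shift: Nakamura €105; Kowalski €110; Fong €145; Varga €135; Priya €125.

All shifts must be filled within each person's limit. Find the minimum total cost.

Sun morning can only be covered by Nakamura, so that assignment is forced.
Picking the cheapest available lifeguard for each shift independently would cost €1100, but that ignores the shift limits.
An optimal schedule: Fri evening→Varga, Sat morning→Nakamura+Priya, Sat afternoon→Nakamura+Priya, Sat evening→Kowalski+Priya, Sun morning→Nakamura, Sun afternoon→Kowalski, Sun evening→Kowalski.
Total: 135 + 105 + 125 + 105 + 125 + 110 + 125 + 105 + 110 + 110 = €1155.

€1155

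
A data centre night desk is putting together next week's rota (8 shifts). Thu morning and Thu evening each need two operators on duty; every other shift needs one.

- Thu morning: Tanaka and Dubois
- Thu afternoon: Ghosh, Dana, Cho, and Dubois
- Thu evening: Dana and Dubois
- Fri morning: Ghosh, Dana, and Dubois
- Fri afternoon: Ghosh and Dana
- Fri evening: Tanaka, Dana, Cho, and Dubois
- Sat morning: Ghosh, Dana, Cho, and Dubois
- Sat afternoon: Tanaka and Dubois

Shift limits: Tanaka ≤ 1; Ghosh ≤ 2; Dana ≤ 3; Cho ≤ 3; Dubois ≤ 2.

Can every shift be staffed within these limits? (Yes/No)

Total capacity is 11 and 10 slots are needed, so capacity alone doesn't rule it out.
Shifts {Thu morning, Thu evening, Sat afternoon} need 5 worker-slots in total, but the operators available for any of those shifts (Tanaka, Dana, and Dubois) can supply at most 4 among them. So no valid schedule exists.

No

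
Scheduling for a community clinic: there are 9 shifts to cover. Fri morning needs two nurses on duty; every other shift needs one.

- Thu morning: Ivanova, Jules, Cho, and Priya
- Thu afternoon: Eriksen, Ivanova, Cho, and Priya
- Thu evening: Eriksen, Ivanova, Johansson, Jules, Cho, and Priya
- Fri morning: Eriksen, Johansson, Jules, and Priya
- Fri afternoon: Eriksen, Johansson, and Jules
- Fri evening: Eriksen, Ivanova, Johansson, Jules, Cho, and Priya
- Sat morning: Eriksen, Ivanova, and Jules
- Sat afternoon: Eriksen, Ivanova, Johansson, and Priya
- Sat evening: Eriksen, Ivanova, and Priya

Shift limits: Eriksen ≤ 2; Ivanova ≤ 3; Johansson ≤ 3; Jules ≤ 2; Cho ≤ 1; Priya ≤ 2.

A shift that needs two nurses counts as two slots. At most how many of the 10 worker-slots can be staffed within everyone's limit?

10

Total capacity across all nurses is 2+3+3+2+1+2 = 13, and 10 slots are needed, so at most 10 can be filled.
An assignment achieving 10: Thu morning→Ivanova, Thu afternoon→Ivanova, Thu evening→Johansson, Fri morning→Johansson+Jules, Fri afternoon→Eriksen, Fri evening→Jules, Sat morning→Eriksen, Sat afternoon→Johansson, Sat evening→Ivanova.
Loads: Eriksen 2/2, Ivanova 3/3, Johansson 3/3, Jules 2/2, Cho 0/1, Priya 0/2.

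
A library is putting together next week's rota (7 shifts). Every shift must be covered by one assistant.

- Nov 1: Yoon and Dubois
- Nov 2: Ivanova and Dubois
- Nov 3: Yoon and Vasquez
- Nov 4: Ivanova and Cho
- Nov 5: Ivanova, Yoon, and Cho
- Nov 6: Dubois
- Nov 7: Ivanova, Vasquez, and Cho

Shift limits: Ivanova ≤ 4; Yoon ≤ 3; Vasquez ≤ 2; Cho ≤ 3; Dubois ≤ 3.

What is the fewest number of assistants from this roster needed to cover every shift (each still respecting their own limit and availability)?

7 slots to fill and no one can take more than 4, so at least ⌈7/4⌉ = 2 assistants are needed.
Shifts {Nov 3, Nov 4, Nov 6} need 3 slots, but among the assistants available for them (Ivanova, Yoon, Vasquez, Cho, and Dubois) any 2 together supply at most 2. So 2 assistants are not enough.
Ivanova, Yoon, and Dubois alone can cover everything: Nov 1→Yoon, Nov 2→Ivanova, Nov 3→Yoon, Nov 4→Ivanova, Nov 5→Ivanova, Nov 6→Dubois, Nov 7→Ivanova.

3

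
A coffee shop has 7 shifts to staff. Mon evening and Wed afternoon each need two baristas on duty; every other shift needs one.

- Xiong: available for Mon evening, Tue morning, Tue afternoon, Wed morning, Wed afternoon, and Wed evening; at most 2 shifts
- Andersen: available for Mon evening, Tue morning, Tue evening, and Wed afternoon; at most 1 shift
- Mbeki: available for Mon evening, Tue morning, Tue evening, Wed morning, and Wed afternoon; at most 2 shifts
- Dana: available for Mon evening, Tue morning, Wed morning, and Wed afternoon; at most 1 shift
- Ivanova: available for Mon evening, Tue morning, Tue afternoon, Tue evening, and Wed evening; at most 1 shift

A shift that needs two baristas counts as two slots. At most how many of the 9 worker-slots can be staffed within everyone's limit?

Total capacity across all baristas is 2+1+2+1+1 = 7, and 9 slots are needed, so at most 7 can be filled.
An assignment achieving 7: Mon evening→Ivanova, Tue afternoon→Xiong, Tue evening→Andersen, Wed morning→Mbeki, Wed afternoon→Mbeki+Dana, Wed evening→Xiong.
Loads: Xiong 2/2, Andersen 1/1, Mbeki 2/2, Dana 1/1, Ivanova 1/1.

7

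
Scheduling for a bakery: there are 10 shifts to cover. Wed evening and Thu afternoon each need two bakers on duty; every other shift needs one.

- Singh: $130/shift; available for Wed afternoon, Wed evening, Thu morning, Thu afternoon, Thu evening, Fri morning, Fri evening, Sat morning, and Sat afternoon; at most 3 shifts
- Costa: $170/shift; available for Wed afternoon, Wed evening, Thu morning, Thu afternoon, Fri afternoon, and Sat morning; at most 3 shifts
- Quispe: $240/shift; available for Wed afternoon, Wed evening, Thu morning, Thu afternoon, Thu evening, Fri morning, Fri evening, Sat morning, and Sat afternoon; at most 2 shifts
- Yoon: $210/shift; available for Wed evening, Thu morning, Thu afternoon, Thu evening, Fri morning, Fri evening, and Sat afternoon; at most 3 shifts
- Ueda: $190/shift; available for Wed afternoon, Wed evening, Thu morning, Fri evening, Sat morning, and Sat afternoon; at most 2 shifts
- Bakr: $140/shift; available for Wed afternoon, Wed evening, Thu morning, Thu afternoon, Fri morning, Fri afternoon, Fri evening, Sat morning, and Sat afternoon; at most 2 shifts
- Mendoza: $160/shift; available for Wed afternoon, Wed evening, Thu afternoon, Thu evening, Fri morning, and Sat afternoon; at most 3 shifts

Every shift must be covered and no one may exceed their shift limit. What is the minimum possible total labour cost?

$1850

Picking the cheapest available baker for each shift independently would cost $1590, but that ignores the shift limits.
An optimal schedule: Wed afternoon→Mendoza, Wed evening→Costa+Ueda, Thu morning→Costa, Thu afternoon→Mendoza+Costa, Thu evening→Singh, Fri morning→Singh, Fri afternoon→Bakr, Fri evening→Singh, Sat morning→Bakr, Sat afternoon→Mendoza.
Total: 160 + 170 + 190 + 170 + 160 + 170 + 130 + 130 + 140 + 130 + 140 + 160 = $1850.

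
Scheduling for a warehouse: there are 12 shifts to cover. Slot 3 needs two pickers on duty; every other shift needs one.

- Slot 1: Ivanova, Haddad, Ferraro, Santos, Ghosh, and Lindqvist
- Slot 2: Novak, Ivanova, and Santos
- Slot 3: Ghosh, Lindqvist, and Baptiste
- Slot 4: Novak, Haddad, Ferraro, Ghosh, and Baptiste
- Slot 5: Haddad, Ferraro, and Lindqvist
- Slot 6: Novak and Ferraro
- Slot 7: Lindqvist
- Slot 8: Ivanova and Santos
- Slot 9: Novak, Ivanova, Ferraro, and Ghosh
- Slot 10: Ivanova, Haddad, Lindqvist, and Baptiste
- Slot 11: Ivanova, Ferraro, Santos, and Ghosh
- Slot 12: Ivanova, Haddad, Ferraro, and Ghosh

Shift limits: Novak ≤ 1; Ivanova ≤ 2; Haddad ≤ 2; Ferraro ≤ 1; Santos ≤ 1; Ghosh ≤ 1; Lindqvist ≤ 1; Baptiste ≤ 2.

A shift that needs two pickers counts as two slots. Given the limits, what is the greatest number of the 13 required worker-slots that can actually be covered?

Total capacity across all pickers is 1+2+2+1+1+1+1+2 = 11, and 13 slots are needed, so at most 11 can be filled.
An assignment achieving 11: Slot 2→Ivanova, Slot 3→Ghosh+Baptiste, Slot 4→Baptiste, Slot 5→Haddad, Slot 6→Novak, Slot 7→Lindqvist, Slot 8→Ivanova, Slot 9→Ferraro, Slot 10→Haddad, Slot 11→Santos.
Loads: Novak 1/1, Ivanova 2/2, Haddad 2/2, Ferraro 1/1, Santos 1/1, Ghosh 1/1, Lindqvist 1/1, Baptiste 2/2.

11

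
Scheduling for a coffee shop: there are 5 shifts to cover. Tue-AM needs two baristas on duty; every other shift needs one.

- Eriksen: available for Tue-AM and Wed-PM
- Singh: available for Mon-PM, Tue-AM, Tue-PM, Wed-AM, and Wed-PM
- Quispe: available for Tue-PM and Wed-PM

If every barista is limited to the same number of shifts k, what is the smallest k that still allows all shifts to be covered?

With 3 baristas and 6 worker-slots to fill, someone must work at least ⌈6/3⌉ = 2 shifts, so k ≥ 2.
k = 2 fails: Shifts {Mon-PM, Tue-AM, Wed-AM} need 4 worker-slots in total, but the baristas available for any of those shifts (Eriksen and Singh) can supply at most 3 among them. So no valid schedule exists.
k = 3 works: Mon-PM→Singh, Tue-AM→Eriksen+Singh, Tue-PM→Quispe, Wed-AM→Singh, Wed-PM→Eriksen.
Loads: Eriksen 2, Singh 3, Quispe 1 — all ≤ 3.

3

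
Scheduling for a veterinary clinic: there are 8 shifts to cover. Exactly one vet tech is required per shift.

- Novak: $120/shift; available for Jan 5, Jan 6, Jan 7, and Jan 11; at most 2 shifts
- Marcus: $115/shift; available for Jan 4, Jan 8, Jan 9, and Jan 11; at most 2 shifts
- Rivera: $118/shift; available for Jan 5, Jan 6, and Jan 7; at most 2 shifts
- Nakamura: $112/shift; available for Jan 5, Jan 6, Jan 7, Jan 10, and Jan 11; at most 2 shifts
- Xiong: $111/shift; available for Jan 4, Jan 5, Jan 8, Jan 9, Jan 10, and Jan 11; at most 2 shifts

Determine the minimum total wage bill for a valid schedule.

$912

Picking the cheapest available vet tech for each shift independently would cost $890, but that ignores the shift limits.
An optimal schedule: Jan 4→Xiong, Jan 5→Rivera, Jan 6→Nakamura, Jan 7→Rivera, Jan 8→Xiong, Jan 9→Marcus, Jan 10→Nakamura, Jan 11→Marcus.
Total: 111 + 118 + 112 + 118 + 111 + 115 + 112 + 115 = $912.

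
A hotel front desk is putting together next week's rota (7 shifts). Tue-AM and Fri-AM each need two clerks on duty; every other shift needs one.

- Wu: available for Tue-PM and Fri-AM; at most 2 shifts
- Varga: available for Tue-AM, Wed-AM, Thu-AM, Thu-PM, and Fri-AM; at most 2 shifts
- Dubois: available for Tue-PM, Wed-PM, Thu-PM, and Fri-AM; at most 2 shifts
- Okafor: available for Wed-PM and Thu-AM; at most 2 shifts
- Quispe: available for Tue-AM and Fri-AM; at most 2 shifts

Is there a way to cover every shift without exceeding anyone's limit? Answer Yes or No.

Tue-AM can only be covered by Varga and Quispe, so that assignment is forced.
Wed-AM can only be covered by Varga, so that assignment is forced.
One valid schedule: Tue-AM→Varga+Quispe, Tue-PM→Wu, Wed-AM→Varga, Wed-PM→Dubois, Thu-AM→Okafor, Thu-PM→Dubois, Fri-AM→Wu+Quispe.
Loads: Wu 2/2, Varga 2/2, Dubois 2/2, Okafor 1/2, Quispe 2/2 — all within limits.

Yes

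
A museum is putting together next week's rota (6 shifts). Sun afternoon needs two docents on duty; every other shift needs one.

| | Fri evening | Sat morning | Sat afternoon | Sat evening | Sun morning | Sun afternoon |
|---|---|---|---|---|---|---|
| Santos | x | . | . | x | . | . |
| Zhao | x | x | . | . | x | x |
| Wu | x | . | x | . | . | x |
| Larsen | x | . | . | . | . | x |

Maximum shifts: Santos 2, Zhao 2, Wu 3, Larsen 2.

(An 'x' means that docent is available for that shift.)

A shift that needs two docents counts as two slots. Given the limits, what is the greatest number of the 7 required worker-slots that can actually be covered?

Total capacity across all docents is 2+2+3+2 = 9, and 7 slots are needed, so at most 7 can be filled.
An assignment achieving 7: Fri evening→Santos, Sat morning→Zhao, Sat afternoon→Wu, Sat evening→Santos, Sun morning→Zhao, Sun afternoon→Wu+Larsen.
Loads: Santos 2/2, Zhao 2/2, Wu 2/3, Larsen 1/2.

7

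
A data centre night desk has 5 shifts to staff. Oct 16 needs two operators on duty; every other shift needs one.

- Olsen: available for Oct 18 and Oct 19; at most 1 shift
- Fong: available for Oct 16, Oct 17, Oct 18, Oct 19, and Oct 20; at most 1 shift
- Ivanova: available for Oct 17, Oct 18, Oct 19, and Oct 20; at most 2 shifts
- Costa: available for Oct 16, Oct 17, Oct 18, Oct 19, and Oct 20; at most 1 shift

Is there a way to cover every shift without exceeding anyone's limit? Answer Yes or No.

Shifts {Oct 16, Oct 17, Oct 18, Oct 19, Oct 20} need 6 worker-slots in total, but the operators available for any of those shifts (Olsen, Fong, Ivanova, and Costa) can supply at most 5 among them. So no valid schedule exists.

No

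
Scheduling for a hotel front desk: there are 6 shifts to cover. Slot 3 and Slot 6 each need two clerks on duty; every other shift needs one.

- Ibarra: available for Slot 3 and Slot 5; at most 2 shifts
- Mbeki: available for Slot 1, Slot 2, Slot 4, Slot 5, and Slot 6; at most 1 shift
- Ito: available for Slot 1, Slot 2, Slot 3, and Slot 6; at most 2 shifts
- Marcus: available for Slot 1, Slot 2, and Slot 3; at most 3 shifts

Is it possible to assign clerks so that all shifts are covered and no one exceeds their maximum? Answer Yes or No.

No

Total capacity is 8 and 8 slots are needed, so capacity alone doesn't rule it out.
Shifts {Slot 4, Slot 6} need 3 worker-slots in total, but the clerks available for any of those shifts (Mbeki and Ito) can supply at most 2 among them. So no valid schedule exists.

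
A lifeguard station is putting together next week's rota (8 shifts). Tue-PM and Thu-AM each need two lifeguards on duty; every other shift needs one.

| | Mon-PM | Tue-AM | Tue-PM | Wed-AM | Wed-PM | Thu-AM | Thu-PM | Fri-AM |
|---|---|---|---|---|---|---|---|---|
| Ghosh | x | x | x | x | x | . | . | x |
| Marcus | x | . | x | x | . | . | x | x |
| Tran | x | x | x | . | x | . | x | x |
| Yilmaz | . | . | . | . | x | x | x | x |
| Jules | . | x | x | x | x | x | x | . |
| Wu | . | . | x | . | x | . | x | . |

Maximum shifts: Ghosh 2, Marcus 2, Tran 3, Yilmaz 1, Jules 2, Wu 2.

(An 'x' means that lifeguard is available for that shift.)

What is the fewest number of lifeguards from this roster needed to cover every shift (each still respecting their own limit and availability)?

5

10 slots to fill and no one can take more than 3, so at least ⌈10/3⌉ = 4 lifeguards are needed.
Any 4 lifeguards together have capacity at most 3+2+2+2 = 9 < 10 slots, so 4 can never suffice.
Ghosh, Marcus, Tran, Yilmaz, and Jules alone can cover everything: Mon-PM→Ghosh, Tue-AM→Ghosh, Tue-PM→Tran+Jules, Wed-AM→Marcus, Wed-PM→Tran, Thu-AM→Yilmaz+Jules, Thu-PM→Marcus, Fri-AM→Tran.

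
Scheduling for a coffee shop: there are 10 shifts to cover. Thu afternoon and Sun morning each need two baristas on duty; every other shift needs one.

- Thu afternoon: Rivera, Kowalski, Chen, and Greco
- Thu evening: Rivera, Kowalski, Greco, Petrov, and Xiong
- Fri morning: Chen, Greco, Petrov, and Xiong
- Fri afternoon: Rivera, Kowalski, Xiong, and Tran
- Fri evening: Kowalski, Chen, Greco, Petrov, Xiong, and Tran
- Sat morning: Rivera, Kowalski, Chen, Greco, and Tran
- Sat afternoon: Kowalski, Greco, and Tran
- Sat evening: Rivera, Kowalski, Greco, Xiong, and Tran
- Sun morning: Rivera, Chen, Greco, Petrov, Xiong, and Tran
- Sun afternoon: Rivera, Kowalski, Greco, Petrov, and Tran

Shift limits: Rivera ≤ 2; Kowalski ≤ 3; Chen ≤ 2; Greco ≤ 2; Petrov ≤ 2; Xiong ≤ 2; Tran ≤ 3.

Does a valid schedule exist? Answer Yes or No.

Yes

One valid schedule: Thu afternoon→Chen+Greco, Thu evening→Rivera, Fri morning→Chen, Fri afternoon→Rivera, Fri evening→Petrov, Sat morning→Kowalski, Sat afternoon→Kowalski, Sat evening→Kowalski, Sun morning→Petrov+Xiong, Sun afternoon→Greco.
Loads: Rivera 2/2, Kowalski 3/3, Chen 2/2, Greco 2/2, Petrov 2/2, Xiong 1/2, Tran 0/3 — all within limits.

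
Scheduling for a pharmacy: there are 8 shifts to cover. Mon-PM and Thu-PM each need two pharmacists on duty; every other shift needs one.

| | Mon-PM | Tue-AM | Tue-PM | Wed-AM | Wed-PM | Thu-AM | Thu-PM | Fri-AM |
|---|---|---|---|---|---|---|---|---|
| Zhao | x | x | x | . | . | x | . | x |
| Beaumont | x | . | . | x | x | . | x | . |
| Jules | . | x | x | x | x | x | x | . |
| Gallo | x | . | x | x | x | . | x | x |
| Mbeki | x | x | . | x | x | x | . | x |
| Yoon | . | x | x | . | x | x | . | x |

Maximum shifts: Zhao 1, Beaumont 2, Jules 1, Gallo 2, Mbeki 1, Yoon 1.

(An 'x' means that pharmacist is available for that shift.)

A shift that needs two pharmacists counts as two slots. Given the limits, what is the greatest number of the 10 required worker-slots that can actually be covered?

Total capacity across all pharmacists is 1+2+1+2+1+1 = 8, and 10 slots are needed, so at most 8 can be filled.
An assignment achieving 8: Mon-PM→Zhao+Beaumont, Tue-AM→Mbeki, Tue-PM→Gallo, Wed-AM→Gallo, Thu-AM→Yoon, Thu-PM→Beaumont+Jules.
Loads: Zhao 1/1, Beaumont 2/2, Jules 1/1, Gallo 2/2, Mbeki 1/1, Yoon 1/1.

8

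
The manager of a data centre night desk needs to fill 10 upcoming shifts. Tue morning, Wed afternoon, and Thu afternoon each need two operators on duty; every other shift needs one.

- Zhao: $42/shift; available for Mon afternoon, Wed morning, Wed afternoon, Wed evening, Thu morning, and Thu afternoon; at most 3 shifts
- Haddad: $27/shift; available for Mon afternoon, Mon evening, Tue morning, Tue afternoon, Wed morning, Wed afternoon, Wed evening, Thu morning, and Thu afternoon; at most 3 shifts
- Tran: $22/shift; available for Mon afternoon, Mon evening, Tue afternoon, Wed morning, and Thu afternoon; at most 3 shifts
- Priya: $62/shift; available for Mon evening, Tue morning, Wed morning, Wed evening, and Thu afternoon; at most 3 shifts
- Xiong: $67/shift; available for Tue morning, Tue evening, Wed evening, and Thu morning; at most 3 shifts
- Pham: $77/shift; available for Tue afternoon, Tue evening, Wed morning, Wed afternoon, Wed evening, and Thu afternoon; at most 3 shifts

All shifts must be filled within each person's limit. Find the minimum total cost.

Picking the cheapest available operator for each shift independently would cost $416, but that ignores the shift limits.
An optimal schedule: Mon afternoon→Tran, Mon evening→Tran, Tue morning→Haddad+Priya, Tue afternoon→Tran, Tue evening→Xiong, Wed morning→Zhao, Wed afternoon→Haddad+Zhao, Wed evening→Priya, Thu morning→Haddad, Thu afternoon→Zhao+Priya.
Total: 22 + 22 + 27 + 62 + 22 + 67 + 42 + 27 + 42 + 62 + 27 + 42 + 62 = $526.

$526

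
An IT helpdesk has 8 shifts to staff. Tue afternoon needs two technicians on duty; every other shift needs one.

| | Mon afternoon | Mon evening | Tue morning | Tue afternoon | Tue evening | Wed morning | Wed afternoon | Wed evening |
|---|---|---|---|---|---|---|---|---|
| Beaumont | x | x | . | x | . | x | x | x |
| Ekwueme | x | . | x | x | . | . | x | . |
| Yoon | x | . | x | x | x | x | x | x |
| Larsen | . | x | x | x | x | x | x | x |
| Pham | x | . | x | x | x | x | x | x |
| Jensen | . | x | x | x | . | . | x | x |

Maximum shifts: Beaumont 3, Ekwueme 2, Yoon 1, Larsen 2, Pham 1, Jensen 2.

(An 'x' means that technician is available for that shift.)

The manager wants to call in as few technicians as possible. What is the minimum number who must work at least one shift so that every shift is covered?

4

9 slots to fill and no one can take more than 3, so at least ⌈9/3⌉ = 3 technicians are needed.
Any 3 technicians together have capacity at most 3+2+2 = 7 < 9 slots, so 3 can never suffice.
Beaumont, Ekwueme, Larsen, and Jensen alone can cover everything: Mon afternoon→Beaumont, Mon evening→Beaumont, Tue morning→Ekwueme, Tue afternoon→Ekwueme+Jensen, Tue evening→Larsen, Wed morning→Beaumont, Wed afternoon→Jensen, Wed evening→Larsen.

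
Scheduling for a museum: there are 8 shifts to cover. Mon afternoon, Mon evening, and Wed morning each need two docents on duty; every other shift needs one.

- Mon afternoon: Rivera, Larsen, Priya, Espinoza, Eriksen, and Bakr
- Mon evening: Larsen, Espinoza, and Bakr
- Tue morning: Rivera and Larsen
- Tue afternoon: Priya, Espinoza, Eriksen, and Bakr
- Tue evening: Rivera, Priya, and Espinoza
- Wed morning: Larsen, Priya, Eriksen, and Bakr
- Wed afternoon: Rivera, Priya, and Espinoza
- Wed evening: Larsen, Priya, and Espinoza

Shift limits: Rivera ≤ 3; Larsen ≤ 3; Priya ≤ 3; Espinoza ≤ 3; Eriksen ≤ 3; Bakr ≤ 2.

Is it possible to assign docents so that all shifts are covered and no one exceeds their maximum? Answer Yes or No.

One valid schedule: Mon afternoon→Priya+Espinoza, Mon evening→Larsen+Espinoza, Tue morning→Rivera, Tue afternoon→Priya, Tue evening→Rivera, Wed morning→Larsen+Priya, Wed afternoon→Rivera, Wed evening→Larsen.
Loads: Rivera 3/3, Larsen 3/3, Priya 3/3, Espinoza 2/3, Eriksen 0/3, Bakr 0/2 — all within limits.

Yes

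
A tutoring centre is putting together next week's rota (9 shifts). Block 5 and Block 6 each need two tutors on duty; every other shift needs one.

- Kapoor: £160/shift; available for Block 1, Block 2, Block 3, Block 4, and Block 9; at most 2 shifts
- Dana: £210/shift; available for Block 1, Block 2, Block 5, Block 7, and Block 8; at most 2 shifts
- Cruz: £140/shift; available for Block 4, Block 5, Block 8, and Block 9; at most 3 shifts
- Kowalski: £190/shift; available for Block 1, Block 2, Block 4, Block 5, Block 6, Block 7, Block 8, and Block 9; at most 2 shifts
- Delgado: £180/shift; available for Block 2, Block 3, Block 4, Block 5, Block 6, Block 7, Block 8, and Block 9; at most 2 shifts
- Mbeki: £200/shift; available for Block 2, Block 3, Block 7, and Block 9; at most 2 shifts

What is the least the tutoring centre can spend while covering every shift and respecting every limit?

Block 6 can only be covered by Kowalski and Delgado, so that assignment is forced.
Picking the cheapest available tutor for each shift independently would cost £1770, but that ignores the shift limits.
An optimal schedule: Block 1→Kapoor, Block 2→Mbeki, Block 3→Kapoor, Block 4→Cruz, Block 5→Cruz+Kowalski, Block 6→Delgado+Kowalski, Block 7→Delgado, Block 8→Cruz, Block 9→Mbeki.
Total: 160 + 200 + 160 + 140 + 140 + 190 + 180 + 190 + 180 + 140 + 200 = £1880.

£1880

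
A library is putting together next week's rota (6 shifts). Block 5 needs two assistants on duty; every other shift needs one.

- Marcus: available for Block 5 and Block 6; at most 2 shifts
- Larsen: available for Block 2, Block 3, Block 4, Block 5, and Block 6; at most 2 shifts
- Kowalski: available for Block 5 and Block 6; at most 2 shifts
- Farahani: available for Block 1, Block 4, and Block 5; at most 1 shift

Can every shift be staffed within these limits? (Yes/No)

No

Total capacity is 7 and 7 slots are needed, so capacity alone doesn't rule it out.
Shifts {Block 1, Block 2, Block 3, Block 4} need 4 worker-slots in total, but the assistants available for any of those shifts (Larsen and Farahani) can supply at most 3 among them. So no valid schedule exists.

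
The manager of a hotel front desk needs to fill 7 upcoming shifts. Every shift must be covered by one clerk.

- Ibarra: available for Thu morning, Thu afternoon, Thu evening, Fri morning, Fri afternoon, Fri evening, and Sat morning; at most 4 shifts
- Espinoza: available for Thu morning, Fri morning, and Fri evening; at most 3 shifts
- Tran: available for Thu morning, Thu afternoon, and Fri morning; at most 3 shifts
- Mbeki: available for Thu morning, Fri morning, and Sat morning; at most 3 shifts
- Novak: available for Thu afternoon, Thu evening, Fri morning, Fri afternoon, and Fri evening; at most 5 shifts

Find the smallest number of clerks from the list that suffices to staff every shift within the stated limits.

7 slots to fill and no one can take more than 5, so at least ⌈7/5⌉ = 2 clerks are needed.
Ibarra and Espinoza alone can cover everything: Thu morning→Espinoza, Thu afternoon→Ibarra, Thu evening→Ibarra, Fri morning→Espinoza, Fri afternoon→Ibarra, Fri evening→Espinoza, Sat morning→Ibarra.

2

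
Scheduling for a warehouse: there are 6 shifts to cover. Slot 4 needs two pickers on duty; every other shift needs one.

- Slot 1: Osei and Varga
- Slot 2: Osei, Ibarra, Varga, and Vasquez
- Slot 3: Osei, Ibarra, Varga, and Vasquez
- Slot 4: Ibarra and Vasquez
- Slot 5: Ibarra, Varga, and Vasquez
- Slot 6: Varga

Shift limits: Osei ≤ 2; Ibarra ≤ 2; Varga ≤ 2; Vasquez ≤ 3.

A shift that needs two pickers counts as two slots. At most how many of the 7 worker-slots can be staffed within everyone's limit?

Total capacity across all pickers is 2+2+2+3 = 9, and 7 slots are needed, so at most 7 can be filled.
An assignment achieving 7: Slot 1→Osei, Slot 2→Osei, Slot 3→Varga, Slot 4→Ibarra+Vasquez, Slot 5→Ibarra, Slot 6→Varga.
Loads: Osei 2/2, Ibarra 2/2, Varga 2/2, Vasquez 1/3.

7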